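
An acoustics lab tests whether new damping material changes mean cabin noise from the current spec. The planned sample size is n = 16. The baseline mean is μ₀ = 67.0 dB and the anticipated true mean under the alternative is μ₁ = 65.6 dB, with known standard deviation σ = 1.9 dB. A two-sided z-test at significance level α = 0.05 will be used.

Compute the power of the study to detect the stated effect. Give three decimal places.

Power ≈ 0.838

Standardized effect: d = |μ₁ − μ₀| / σ = |65.6 − 67.0| / 1.9 = 0.7368
Noncentrality parameter: δ = d·√n = 0.7368 × √16 = 2.9474
Two-sided α = 0.05 → critical value z_{0.025} = 1.960.
Power = Φ(δ − 1.960) + Φ(−δ − 1.960) = Φ(0.987) + Φ(-4.907) = 0.8383 + 0.0000 = 0.8383.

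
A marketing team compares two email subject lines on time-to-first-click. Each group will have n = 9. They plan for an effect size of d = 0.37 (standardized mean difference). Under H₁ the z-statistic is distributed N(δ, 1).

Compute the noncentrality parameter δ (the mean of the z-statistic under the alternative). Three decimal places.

δ ≈ 0.785

The noncentrality parameter scales effect size by the design's sample-size factor: δ = d·√(n/2) = 0.37 × √(9/2) = 0.7849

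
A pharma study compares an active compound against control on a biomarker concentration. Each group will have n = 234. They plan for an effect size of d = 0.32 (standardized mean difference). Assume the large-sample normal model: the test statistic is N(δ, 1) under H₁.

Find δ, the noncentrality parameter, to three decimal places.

δ ≈ 3.461

The noncentrality parameter scales effect size by the design's sample-size factor: δ = d·√(n/2) = 0.32 × √(234/2) = 3.4613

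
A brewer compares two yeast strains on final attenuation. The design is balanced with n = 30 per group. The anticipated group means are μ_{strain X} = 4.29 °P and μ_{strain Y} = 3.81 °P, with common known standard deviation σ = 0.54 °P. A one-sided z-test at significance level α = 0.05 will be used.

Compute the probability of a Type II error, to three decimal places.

β ≈ 0.036

Standardized effect: d = |μ_{strain X} − μ_{strain Y}| / σ = |4.29 − 3.81| / 0.54 = 0.8889
Noncentrality parameter: δ = d·√(n/2) = 0.8889 × √(30/2) = 3.4427
One-sided α = 0.05 → critical value z_{0.05} = 1.645.
Power = P(Z > 1.645 − δ) = Φ(1.798) = 0.9639.
Type II error: β = 1 − power = 1 − 0.9639 = 0.0361.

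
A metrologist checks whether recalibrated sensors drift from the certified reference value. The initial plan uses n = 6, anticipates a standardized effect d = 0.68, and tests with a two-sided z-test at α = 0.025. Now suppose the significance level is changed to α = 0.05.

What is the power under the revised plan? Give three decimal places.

δ = d·√n = 0.68 × √6 = 1.6657 (unchanged). New critical value: z_{0.025} = 1.960.
Revised power = Φ(δ − 1.960) + Φ(−δ − 1.960) = Φ(-0.294) + Φ(-3.626) = 0.3843 + 0.0001 = 0.3844.

Power ≈ 0.384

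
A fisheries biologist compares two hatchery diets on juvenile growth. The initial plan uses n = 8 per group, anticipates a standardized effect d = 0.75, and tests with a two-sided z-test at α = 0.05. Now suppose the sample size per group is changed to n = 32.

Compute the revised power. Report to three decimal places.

With n = 32 per group: δ = d·√(n/2) = 0.75 × √(32/2) = 3.0000. Critical value z_{0.025} = 1.960.
Revised power = Φ(δ − 1.960) + Φ(−δ − 1.960) = Φ(1.040) + Φ(-4.960) = 0.8508 + 0.0000 = 0.8508.

Power ≈ 0.851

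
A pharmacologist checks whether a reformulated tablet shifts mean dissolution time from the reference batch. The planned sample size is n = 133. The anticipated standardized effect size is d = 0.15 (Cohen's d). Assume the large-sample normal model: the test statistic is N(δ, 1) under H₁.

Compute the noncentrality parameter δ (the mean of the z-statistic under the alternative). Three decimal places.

δ = d·√n = 0.15 × √133 = 1.7299

δ ≈ 1.730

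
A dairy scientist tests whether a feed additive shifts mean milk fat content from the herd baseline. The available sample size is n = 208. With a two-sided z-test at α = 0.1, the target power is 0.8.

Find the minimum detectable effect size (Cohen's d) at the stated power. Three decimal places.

Required noncentrality: δ = z_{0.05} + z_{0.20} = 1.645 + 0.842 = 2.486.
(Lower-tail contribution to power is negligible for δ > 0.)
δ = d·√n ⇒ d = δ/√n = 2.486/√208 = 0.1724.

d ≈ 0.172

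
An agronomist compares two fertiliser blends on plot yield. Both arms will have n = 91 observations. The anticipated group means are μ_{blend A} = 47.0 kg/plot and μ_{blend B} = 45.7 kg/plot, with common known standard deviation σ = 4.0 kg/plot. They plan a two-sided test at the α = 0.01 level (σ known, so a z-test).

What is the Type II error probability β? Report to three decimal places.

β ≈ 0.649

Standardized effect: d = |μ_{blend A} − μ_{blend B}| / σ = |47.0 − 45.7| / 4.0 = 0.3250
Noncentrality parameter: δ = d·√(n/2) = 0.3250 × √(91/2) = 2.1922
Critical value for a two-sided test at α = 0.01: z_{α/2} = 2.576.
Power = Φ(δ − 2.576) + Φ(−δ − 2.576) = Φ(-0.384) + Φ(-4.768) = 0.3506 + 0.0000 = 0.3506.
Type II error: β = 1 − power = 1 − 0.3506 = 0.6494.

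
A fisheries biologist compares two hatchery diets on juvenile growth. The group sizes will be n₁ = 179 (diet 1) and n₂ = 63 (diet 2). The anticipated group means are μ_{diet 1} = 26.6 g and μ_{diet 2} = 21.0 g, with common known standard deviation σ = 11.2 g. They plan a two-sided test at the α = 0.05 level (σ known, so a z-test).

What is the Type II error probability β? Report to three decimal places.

β ≈ 0.073

Standardized effect: d = |μ_{diet 1} − μ_{diet 2}| / σ = |26.6 − 21.0| / 11.2 = 0.5000
Noncentrality parameter: δ = d / √(1/n₁ + 1/n₂) = 0.5000 / √(1/179 + 1/63) = 3.4132
Two-sided α = 0.05 → critical value z_{0.025} = 1.960.
Power = Φ(δ − 1.960) + Φ(−δ − 1.960) = Φ(1.453) + Φ(-5.373) = 0.9269 + 0.0000 = 0.9269.
Type II error: β = 1 − power = 1 − 0.9269 = 0.0731.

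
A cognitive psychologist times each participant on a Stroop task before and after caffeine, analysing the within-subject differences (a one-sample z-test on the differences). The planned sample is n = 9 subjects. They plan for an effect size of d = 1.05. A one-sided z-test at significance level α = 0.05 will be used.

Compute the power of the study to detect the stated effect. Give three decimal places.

Noncentrality parameter: δ = d·√n = 1.05 × √9 = 3.1500
Critical value for a one-sided test at α = 0.05: z_α = 1.645.
Power = P(Z > 1.645 − δ) = Φ(1.505) = 0.9339.

Power ≈ 0.934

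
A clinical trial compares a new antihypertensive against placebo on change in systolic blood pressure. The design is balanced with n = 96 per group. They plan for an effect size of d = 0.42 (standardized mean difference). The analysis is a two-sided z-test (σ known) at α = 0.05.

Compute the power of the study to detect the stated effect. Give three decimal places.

Noncentrality parameter: δ = d·√(n/2) = 0.42 × √(96/2) = 2.9098
Two-sided α = 0.05 → critical value z_{0.025} = 1.960.
Power = Φ(δ − 1.960) + Φ(−δ − 1.960) = Φ(0.950) + Φ(-4.870) = 0.8289 + 0.0000 = 0.8289.

Power ≈ 0.829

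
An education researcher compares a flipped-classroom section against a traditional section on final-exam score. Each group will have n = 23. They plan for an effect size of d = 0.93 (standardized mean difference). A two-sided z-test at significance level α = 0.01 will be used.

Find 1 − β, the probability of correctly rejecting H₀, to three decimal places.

Noncentrality parameter: δ = d·√(n/2) = 0.93 × √(23/2) = 3.1538
Two-sided α = 0.01 → critical value z_{0.005} = 2.576.
Power = Φ(δ − 2.576) + Φ(−δ − 2.576) = Φ(0.578) + Φ(-5.730) = 0.7184 + 0.0000 = 0.7184.

Power ≈ 0.718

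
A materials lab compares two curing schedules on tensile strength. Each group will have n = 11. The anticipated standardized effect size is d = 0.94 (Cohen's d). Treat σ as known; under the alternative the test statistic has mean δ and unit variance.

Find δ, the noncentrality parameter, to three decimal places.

δ = d·√(n/2) = 0.94 × √(11/2) = 2.2045

δ ≈ 2.204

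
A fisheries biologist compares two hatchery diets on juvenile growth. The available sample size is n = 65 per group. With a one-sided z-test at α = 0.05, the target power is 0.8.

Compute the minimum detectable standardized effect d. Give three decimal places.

d ≈ 0.436

Need Φ(δ − 1.645) = 0.8, so δ = 1.645 + 0.842 = 2.486.
δ = d·√(n/2) ⇒ d = δ/√(n/2) = 2.486/√(65/2) = 0.4362.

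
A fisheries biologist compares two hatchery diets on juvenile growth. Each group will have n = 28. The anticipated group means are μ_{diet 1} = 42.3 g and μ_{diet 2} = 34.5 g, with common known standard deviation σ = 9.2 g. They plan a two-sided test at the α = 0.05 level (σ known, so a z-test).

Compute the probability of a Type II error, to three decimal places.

Standardized effect: d = |μ_{diet 1} − μ_{diet 2}| / σ = |42.3 − 34.5| / 9.2 = 0.8478
Noncentrality parameter: δ = d·√(n/2) = 0.8478 × √(28/2) = 3.1723
Two-sided α = 0.05 → critical value z_{0.025} = 1.960.
Power = Φ(δ − 1.960) + Φ(−δ − 1.960) = Φ(1.212) + Φ(-5.132) = 0.8873 + 0.0000 = 0.8873.
Type II error: β = 1 − power = 1 − 0.8873 = 0.1127.

β ≈ 0.113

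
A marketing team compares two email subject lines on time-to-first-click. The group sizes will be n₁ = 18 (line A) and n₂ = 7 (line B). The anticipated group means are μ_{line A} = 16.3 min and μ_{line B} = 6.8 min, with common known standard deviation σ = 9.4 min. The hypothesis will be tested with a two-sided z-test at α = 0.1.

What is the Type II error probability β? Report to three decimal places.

Standardized effect: d = |μ_{line A} − μ_{line B}| / σ = |16.3 − 6.8| / 9.4 = 1.0106
Noncentrality parameter: δ = d / √(1/n₁ + 1/n₂) = 1.0106 / √(1/18 + 1/7) = 2.2689
Two-sided α = 0.1 → critical value z_{0.05} = 1.645.
Power = Φ(δ − 1.645) + Φ(−δ − 1.645) = Φ(0.624) + Φ(-3.914) = 0.7337 + 0.0000 = 0.7337.
Type II error: β = 1 − power = 1 − 0.7337 = 0.2663.

β ≈ 0.266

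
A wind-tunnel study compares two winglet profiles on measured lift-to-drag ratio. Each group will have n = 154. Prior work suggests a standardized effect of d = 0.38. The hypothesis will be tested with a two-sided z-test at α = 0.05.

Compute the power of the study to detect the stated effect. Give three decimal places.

Noncentrality parameter: δ = d·√(n/2) = 0.38 × √(154/2) = 3.3345
Two-sided α = 0.05 → critical value z_{0.025} = 1.960.
Power = Φ(δ − 1.960) + Φ(−δ − 1.960) = Φ(1.375) + Φ(-5.294) = 0.9154 + 0.0000 = 0.9154.

Power ≈ 0.915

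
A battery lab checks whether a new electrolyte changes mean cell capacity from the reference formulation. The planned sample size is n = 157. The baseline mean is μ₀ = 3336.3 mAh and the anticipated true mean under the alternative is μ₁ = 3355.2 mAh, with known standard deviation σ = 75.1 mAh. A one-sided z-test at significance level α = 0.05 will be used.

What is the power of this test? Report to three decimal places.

Standardized effect: d = |μ₁ − μ₀| / σ = |3355.2 − 3336.3| / 75.1 = 0.2517
Noncentrality parameter: δ = d·√n = 0.2517 × √157 = 3.1533
Critical value for a one-sided test at α = 0.05: z_α = 1.645.
Power = P(Z > 1.645 − δ) = Φ(1.508) = 0.9343.

Power ≈ 0.934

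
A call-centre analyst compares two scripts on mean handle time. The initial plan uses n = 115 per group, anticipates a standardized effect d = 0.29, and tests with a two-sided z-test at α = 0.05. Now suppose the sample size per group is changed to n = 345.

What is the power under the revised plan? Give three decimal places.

Power ≈ 0.968

With n = 345 per group: δ = d·√(n/2) = 0.29 × √(345/2) = 3.8088. Critical value z_{0.025} = 1.960.
Revised power = Φ(δ − 1.960) + Φ(−δ − 1.960) = Φ(1.849) + Φ(-5.769) = 0.9678 + 0.0000 = 0.9678.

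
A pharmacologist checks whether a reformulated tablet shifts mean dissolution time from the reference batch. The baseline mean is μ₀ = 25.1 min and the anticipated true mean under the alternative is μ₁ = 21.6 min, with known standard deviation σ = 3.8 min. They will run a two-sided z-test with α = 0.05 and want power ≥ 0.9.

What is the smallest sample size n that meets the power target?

n = 13

Standardized effect: d = |μ₁ − μ₀| / σ = |21.6 − 25.1| / 3.8 = 0.9211
Set Φ(δ − 1.960) = 0.9; then δ − 1.960 = Φ⁻¹(0.9) = 1.282, giving δ = 3.242.
(The Φ(−δ − z_{α/2}) term is vanishingly small for δ > 0 and is dropped in the standard sample-size formula.)
δ = d·√n ⇒ n = (δ/d)² = (3.242 / 0.9211)² = 12.39.
Rounding up, n = 13.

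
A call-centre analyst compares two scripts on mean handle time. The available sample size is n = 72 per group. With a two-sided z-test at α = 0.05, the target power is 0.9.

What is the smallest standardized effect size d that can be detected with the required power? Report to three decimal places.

Need Φ(δ − 1.960) = 0.9, so δ = 1.960 + 1.282 = 3.242.
(Lower-tail contribution to power is negligible for δ > 0.)
δ = d·√(n/2) ⇒ d = δ/√(n/2) = 3.242/√(72/2) = 0.5403.

d ≈ 0.540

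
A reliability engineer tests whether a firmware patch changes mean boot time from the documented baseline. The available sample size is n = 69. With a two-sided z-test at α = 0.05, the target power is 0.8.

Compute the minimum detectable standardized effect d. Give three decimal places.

Required noncentrality: δ = z_{0.025} + z_{0.20} = 1.960 + 0.842 = 2.802.
(Lower-tail contribution to power is negligible for δ > 0.)
δ = d·√n ⇒ d = δ/√n = 2.802/√69 = 0.3373.

d ≈ 0.337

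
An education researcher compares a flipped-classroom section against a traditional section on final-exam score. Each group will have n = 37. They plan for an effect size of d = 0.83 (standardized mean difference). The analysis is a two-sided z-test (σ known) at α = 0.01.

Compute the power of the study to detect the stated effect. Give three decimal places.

Power ≈ 0.840

Noncentrality parameter: δ = d·√(n/2) = 0.83 × √(37/2) = 3.5700
Two-sided α = 0.01 → critical value z_{0.005} = 2.576.
Power = Φ(δ − 2.576) + Φ(−δ − 2.576) = Φ(0.994) + Φ(-6.146) = 0.8399 + 0.0000 = 0.8399.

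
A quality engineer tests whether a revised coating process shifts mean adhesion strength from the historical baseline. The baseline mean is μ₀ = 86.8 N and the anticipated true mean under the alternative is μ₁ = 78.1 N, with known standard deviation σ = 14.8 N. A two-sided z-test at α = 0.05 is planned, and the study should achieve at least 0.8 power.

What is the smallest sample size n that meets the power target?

Standardized effect: d = |μ₁ − μ₀| / σ = |78.1 − 86.8| / 14.8 = 0.5878
Set Φ(δ − 1.960) = 0.8; then δ − 1.960 = Φ⁻¹(0.8) = 0.842, giving δ = 2.802.
(The Φ(−δ − z_{α/2}) term is vanishingly small for δ > 0 and is dropped in the standard sample-size formula.)
δ = d·√n ⇒ n = (δ/d)² = (2.802 / 0.5878)² = 22.71.
Rounding up, n = 23.

n = 23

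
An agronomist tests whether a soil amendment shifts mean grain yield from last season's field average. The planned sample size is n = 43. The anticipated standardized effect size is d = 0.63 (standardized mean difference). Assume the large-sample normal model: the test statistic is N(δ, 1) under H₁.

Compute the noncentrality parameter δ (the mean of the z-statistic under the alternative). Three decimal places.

δ ≈ 4.131

δ = d·√n = 0.63 × √43 = 4.1312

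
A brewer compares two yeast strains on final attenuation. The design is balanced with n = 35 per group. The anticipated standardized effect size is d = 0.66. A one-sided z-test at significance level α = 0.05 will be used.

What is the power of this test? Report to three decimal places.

Power ≈ 0.868

Noncentrality parameter: δ = d·√(n/2) = 0.66 × √(35/2) = 2.7610
Critical value for a one-sided test at α = 0.05: z_α = 1.645.
Power = P(Z > 1.645 − δ) = Φ(1.116) = 0.8678.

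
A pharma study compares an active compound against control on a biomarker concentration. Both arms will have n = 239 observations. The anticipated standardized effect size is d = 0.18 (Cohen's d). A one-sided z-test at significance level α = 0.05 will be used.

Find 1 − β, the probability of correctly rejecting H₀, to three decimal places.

Power ≈ 0.627

Noncentrality parameter: δ = d·√(n/2) = 0.18 × √(239/2) = 1.9677
Critical value for a one-sided test at α = 0.05: z_α = 1.645.
Power = Φ(δ − 1.645) = Φ(0.323) = 0.6266.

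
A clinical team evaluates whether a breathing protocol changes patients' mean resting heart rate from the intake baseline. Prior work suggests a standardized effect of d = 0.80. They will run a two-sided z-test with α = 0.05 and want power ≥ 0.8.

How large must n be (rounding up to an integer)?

n = 13

For power 0.8 need Φ(δ − z_{0.025}) = 0.8, so δ = z_{0.025} + z_{0.20} = 1.960 + 0.842 = 2.802.
(The Φ(−δ − z_{α/2}) term is vanishingly small for δ > 0 and is dropped in the standard sample-size formula.)
δ = d·√n ⇒ n = (δ/d)² = (2.802 / 0.80)² = 12.26.
Round up to the next whole unit.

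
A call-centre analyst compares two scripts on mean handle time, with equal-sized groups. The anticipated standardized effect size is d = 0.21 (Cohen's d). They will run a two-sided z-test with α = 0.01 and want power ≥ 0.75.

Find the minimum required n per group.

For power 0.75 need Φ(δ − z_{0.005}) = 0.75, so δ = z_{0.005} + z_{0.25} = 2.576 + 0.674 = 3.250.
(Ignoring the negligible lower-tail rejection probability gives the usual closed-form inversion.)
δ = d·√(n/2) ⇒ n = 2(δ/d)² = 2 × (3.250 / 0.21)² = 479.12.
Round up to the next whole unit.

n = 480 per group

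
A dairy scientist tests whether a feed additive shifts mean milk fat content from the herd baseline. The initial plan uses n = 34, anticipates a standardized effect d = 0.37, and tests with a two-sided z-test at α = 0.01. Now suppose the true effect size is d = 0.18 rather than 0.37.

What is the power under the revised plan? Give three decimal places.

Power ≈ 0.064

With d = 0.18: δ = d·√n = 0.18 × √34 = 1.0496. Critical value z_{0.005} = 2.576.
Revised power = Φ(δ − 2.576) + Φ(−δ − 2.576) = Φ(-1.526) + Φ(-3.625) = 0.0635 + 0.0001 = 0.0636.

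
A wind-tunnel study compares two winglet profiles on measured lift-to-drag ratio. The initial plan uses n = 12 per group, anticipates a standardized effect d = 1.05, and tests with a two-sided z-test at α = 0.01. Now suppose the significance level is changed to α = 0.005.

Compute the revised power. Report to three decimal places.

δ = d·√(n/2) = 1.05 × √(12/2) = 2.5720 (unchanged). New critical value: z_{0.0025} = 2.807.
Revised power = Φ(δ − 2.807) + Φ(−δ − 2.807) = Φ(-0.235) + Φ(-5.379) = 0.4071 + 0.0000 = 0.4071.

Power ≈ 0.407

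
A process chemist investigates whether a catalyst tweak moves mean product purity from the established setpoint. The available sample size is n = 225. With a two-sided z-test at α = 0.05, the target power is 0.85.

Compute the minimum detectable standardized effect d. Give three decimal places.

Required noncentrality: δ = z_{0.025} + z_{0.15} = 1.960 + 1.036 = 2.996.
(The second rejection-region term Φ(−δ − z_{α/2}) is negligible and dropped.)
δ = d·√n ⇒ d = δ/√n = 2.996/√225 = 0.1998.

d ≈ 0.200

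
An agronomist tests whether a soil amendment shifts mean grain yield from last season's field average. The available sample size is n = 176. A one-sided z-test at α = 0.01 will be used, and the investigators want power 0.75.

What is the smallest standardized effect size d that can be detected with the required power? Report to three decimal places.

Need Φ(δ − 2.326) = 0.75, so δ = 2.326 + 0.674 = 3.001.
δ = d·√n ⇒ d = δ/√n = 3.001/√176 = 0.2262.

d ≈ 0.226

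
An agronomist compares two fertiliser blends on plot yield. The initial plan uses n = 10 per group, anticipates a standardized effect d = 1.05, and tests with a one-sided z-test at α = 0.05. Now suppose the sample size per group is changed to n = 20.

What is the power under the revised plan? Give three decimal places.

With n = 20 per group: δ = d·√(n/2) = 1.05 × √(20/2) = 3.3204. Critical value z_{0.05} = 1.645.
Revised power = P(Z > 1.645 − δ) = Φ(1.676) = 0.9531.

Power ≈ 0.953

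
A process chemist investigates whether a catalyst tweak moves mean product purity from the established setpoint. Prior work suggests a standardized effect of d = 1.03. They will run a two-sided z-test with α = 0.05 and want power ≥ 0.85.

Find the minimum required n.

Set Φ(δ − 1.960) = 0.85; then δ − 1.960 = Φ⁻¹(0.85) = 1.036, giving δ = 2.996.
(For δ > 0 the lower-tail rejection region contributes negligibly to power, so the one-term inversion is standard.)
δ = d·√n ⇒ n = (δ/d)² = (2.996 / 1.03)² = 8.46.
Round up to the next whole unit.

n = 9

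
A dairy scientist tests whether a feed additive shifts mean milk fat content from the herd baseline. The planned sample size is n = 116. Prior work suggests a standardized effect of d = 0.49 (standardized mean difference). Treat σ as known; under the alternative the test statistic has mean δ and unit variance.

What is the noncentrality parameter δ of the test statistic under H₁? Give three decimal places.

δ = d·√n = 0.49 × √116 = 5.2775

δ ≈ 5.277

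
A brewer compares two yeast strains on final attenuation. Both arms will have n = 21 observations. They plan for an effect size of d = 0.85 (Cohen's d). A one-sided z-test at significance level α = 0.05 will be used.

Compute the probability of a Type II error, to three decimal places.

β ≈ 0.134

Noncentrality parameter: δ = d·√(n/2) = 0.85 × √(21/2) = 2.7543
One-sided α = 0.05 → critical value z_{0.05} = 1.645.
Power = Φ(δ − 1.645) = Φ(1.109) = 0.8664.
Type II error: β = 1 − power = 1 − 0.8664 = 0.1336.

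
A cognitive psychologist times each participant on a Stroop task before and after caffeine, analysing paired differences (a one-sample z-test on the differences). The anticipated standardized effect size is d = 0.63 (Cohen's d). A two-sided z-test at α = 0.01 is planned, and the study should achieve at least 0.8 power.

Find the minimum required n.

n = 30

Set Φ(δ − 2.576) = 0.8; then δ − 2.576 = Φ⁻¹(0.8) = 0.842, giving δ = 3.417.
(Ignoring the negligible lower-tail rejection probability gives the usual closed-form inversion.)
δ = d·√n ⇒ n = (δ/d)² = (3.417 / 0.63)² = 29.43.
Rounding up, n = 30.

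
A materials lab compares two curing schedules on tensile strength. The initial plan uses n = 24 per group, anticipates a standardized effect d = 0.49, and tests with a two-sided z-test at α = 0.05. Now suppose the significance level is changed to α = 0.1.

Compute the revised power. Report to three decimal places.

Power ≈ 0.521

δ = d·√(n/2) = 0.49 × √(24/2) = 1.6974 (unchanged). New critical value: z_{0.05} = 1.645.
Revised power = Φ(δ − 1.645) + Φ(−δ − 1.645) = Φ(0.053) + Φ(-3.342) = 0.5210 + 0.0004 = 0.5214.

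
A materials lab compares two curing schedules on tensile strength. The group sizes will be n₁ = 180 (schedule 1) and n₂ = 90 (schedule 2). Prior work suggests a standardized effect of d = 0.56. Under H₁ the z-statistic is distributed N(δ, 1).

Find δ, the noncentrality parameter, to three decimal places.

δ ≈ 4.338

δ = d / √(1/n₁ + 1/n₂) = 0.56 / √(1/180 + 1/90) = 4.3377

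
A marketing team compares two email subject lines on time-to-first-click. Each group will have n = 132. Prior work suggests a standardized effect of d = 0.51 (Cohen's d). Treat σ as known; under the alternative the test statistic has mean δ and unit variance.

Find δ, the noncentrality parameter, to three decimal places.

δ ≈ 4.143

δ = d·√(n/2) = 0.51 × √(132/2) = 4.1433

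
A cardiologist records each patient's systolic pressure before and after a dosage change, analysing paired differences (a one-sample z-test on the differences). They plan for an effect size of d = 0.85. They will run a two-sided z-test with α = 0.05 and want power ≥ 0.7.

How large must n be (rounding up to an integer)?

For power 0.7 need Φ(δ − z_{0.025}) = 0.7, so δ = z_{0.025} + z_{0.30} = 1.960 + 0.524 = 2.484.
(Ignoring the negligible lower-tail rejection probability gives the usual closed-form inversion.)
δ = d·√n ⇒ n = (δ/d)² = (2.484 / 0.85)² = 8.54.
Round up to the next whole unit.

n = 9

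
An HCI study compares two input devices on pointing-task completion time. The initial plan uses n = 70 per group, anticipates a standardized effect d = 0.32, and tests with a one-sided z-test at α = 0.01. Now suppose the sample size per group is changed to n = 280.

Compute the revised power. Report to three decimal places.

Power ≈ 0.928

With n = 280 per group: δ = d·√(n/2) = 0.32 × √(280/2) = 3.7863. Critical value z_{0.01} = 2.326.
Revised power = Φ(δ − 2.326) = Φ(1.460) = 0.9278.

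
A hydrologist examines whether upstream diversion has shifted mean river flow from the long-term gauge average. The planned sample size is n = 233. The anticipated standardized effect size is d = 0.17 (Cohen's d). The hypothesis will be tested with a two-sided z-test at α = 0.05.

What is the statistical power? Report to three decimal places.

Noncentrality parameter: δ = d·√n = 0.17 × √233 = 2.5949
Critical value for a two-sided test at α = 0.05: z_{α/2} = 1.960.
Power = Φ(δ − 1.960) + Φ(−δ − 1.960) = Φ(0.635) + Φ(-4.555) = 0.7373 + 0.0000 = 0.7373.

Power ≈ 0.737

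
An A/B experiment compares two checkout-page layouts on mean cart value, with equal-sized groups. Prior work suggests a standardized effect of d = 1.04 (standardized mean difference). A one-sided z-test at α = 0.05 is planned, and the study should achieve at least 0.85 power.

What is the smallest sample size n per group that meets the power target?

n = 14 per group

For power 0.85 need Φ(δ − z_{0.05}) = 0.85, so δ = z_{0.05} + z_{0.15} = 1.645 + 1.036 = 2.681.
δ = d·√(n/2) ⇒ n = 2(δ/d)² = 2 × (2.681 / 1.04)² = 13.29.
Rounding up, n = 14 per group.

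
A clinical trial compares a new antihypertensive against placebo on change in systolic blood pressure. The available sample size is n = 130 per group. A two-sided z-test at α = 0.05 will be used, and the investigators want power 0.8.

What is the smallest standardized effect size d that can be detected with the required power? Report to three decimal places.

Need Φ(δ − 1.960) = 0.8, so δ = 1.960 + 0.842 = 2.802.
(The second rejection-region term Φ(−δ − z_{α/2}) is negligible and dropped.)
δ = d·√(n/2) ⇒ d = δ/√(n/2) = 2.802/√(130/2) = 0.3475.

d ≈ 0.347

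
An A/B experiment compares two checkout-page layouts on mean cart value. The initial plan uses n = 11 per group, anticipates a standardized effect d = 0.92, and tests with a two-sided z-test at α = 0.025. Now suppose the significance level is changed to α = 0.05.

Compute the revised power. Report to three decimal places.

Power ≈ 0.578

δ = d·√(n/2) = 0.92 × √(11/2) = 2.1576 (unchanged). New critical value: z_{0.025} = 1.960.
Revised power = Φ(δ − 1.960) + Φ(−δ − 1.960) = Φ(0.198) + Φ(-4.118) = 0.5783 + 0.0000 = 0.5784.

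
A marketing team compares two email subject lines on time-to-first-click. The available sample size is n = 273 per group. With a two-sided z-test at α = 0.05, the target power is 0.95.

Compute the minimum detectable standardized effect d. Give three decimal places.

Need Φ(δ − 1.960) = 0.95, so δ = 1.960 + 1.645 = 3.605.
(The second rejection-region term Φ(−δ − z_{α/2}) is negligible and dropped.)
δ = d·√(n/2) ⇒ d = δ/√(n/2) = 3.605/√(273/2) = 0.3085.

d ≈ 0.309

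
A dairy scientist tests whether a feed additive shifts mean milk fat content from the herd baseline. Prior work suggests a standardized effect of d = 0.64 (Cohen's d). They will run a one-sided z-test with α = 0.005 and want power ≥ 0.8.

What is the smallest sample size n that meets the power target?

n = 29

Set Φ(δ − 2.576) = 0.8; then δ − 2.576 = Φ⁻¹(0.8) = 0.842, giving δ = 3.417.
δ = d·√n ⇒ n = (δ/d)² = (3.417 / 0.64)² = 28.51.
Round up to the next whole unit.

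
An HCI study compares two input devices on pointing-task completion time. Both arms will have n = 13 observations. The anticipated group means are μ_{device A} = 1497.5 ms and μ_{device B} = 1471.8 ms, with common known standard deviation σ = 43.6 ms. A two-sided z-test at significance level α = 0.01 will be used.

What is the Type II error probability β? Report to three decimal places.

Standardized effect: d = |μ_{device A} − μ_{device B}| / σ = |1497.5 − 1471.8| / 43.6 = 0.5894
Noncentrality parameter: δ = d·√(n/2) = 0.5894 × √(13/2) = 1.5028
Critical value for a two-sided test at α = 0.01: z_{α/2} = 2.576.
Power = Φ(δ − 2.576) + Φ(−δ − 2.576) = Φ(-1.073) + Φ(-4.079) = 0.1416 + 0.0000 = 0.1417.
Type II error: β = 1 − power = 1 − 0.1417 = 0.8583.

β ≈ 0.858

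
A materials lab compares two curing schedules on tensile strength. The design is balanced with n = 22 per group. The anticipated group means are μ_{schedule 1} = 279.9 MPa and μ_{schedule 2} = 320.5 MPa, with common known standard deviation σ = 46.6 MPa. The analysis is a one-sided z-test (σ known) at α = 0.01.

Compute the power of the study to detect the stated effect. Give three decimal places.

Standardized effect: d = |μ_{schedule 1} − μ_{schedule 2}| / σ = |279.9 − 320.5| / 46.6 = 0.8712
Noncentrality parameter: δ = d·√(n/2) = 0.8712 × √(22/2) = 2.8896
Critical value for a one-sided test at α = 0.01: z_α = 2.326.
Power = P(Z > 2.326 − δ) = Φ(0.563) = 0.7134.

Power ≈ 0.713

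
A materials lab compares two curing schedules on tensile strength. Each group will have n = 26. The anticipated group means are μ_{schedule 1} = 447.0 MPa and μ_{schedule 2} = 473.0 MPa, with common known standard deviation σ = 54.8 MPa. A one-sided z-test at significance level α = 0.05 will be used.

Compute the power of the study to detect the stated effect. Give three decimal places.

Power ≈ 0.526

Standardized effect: d = |μ_{schedule 1} − μ_{schedule 2}| / σ = |447.0 − 473.0| / 54.8 = 0.4745
Noncentrality parameter: δ = d·√(n/2) = 0.4745 × √(26/2) = 1.7107
One-sided α = 0.05 → critical value z_{0.05} = 1.645.
Power = P(Z > 1.645 − δ) = Φ(0.066) = 0.5262.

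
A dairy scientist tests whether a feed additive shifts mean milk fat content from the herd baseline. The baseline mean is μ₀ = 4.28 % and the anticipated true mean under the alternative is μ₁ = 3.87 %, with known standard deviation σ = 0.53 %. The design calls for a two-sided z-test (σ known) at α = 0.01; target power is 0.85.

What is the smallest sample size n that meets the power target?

Standardized effect: d = |μ₁ − μ₀| / σ = |3.87 − 4.28| / 0.53 = 0.7736
Set Φ(δ − 2.576) = 0.85; then δ − 2.576 = Φ⁻¹(0.85) = 1.036, giving δ = 3.612.
(Ignoring the negligible lower-tail rejection probability gives the usual closed-form inversion.)
δ = d·√n ⇒ n = (δ/d)² = (3.612 / 0.7736)² = 21.80.
Rounding up, n = 22.

n = 22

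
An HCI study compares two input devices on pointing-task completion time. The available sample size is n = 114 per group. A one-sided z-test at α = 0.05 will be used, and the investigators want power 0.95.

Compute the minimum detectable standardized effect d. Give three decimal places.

Need Φ(δ − 1.645) = 0.95, so δ = 1.645 + 1.645 = 3.290.
δ = d·√(n/2) ⇒ d = δ/√(n/2) = 3.290/√(114/2) = 0.4357.

d ≈ 0.436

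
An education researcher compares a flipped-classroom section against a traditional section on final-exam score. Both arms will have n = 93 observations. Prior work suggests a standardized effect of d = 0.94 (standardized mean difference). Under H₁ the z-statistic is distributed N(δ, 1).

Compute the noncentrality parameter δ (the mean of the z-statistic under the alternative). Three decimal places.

δ ≈ 6.410

δ = d·√(n/2) = 0.94 × √(93/2) = 6.4099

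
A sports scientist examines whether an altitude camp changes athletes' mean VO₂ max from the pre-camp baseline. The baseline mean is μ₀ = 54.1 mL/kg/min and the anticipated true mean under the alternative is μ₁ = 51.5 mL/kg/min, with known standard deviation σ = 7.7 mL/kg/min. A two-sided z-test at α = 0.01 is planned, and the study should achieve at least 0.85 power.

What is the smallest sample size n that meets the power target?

Standardized effect: d = |μ₁ − μ₀| / σ = |51.5 − 54.1| / 7.7 = 0.3377
Set Φ(δ − 2.576) = 0.85; then δ − 2.576 = Φ⁻¹(0.85) = 1.036, giving δ = 3.612.
(The Φ(−δ − z_{α/2}) term is vanishingly small for δ > 0 and is dropped in the standard sample-size formula.)
δ = d·√n ⇒ n = (δ/d)² = (3.612 / 0.3377)² = 114.44.
Rounding up, n = 115.

n = 115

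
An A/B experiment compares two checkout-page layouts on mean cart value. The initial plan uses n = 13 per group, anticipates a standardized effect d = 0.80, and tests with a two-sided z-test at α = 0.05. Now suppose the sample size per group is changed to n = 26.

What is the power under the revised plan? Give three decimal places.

Power ≈ 0.822

With n = 26 per group: δ = d·√(n/2) = 0.80 × √(26/2) = 2.8844. Critical value z_{0.025} = 1.960.
Revised power = Φ(δ − 1.960) + Φ(−δ − 1.960) = Φ(0.924) + Φ(-4.844) = 0.8224 + 0.0000 = 0.8224.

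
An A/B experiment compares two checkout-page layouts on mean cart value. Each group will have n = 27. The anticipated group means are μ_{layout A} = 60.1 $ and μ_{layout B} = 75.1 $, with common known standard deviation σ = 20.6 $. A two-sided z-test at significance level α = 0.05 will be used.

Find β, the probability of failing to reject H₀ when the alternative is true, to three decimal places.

β ≈ 0.237

Standardized effect: d = |μ_{layout A} − μ_{layout B}| / σ = |60.1 − 75.1| / 20.6 = 0.7282
Noncentrality parameter: δ = d·√(n/2) = 0.7282 × √(27/2) = 2.6754
Critical value for a two-sided test at α = 0.05: z_{α/2} = 1.960.
Power = Φ(δ − 1.960) + Φ(−δ − 1.960) = Φ(0.715) + Φ(-4.635) = 0.7628 + 0.0000 = 0.7628.
Type II error: β = 1 − power = 1 − 0.7628 = 0.2372.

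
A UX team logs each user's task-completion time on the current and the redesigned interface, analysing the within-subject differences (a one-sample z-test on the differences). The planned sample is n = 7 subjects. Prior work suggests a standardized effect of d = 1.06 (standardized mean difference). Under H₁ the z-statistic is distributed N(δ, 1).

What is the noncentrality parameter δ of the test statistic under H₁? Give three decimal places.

δ = d·√n = 1.06 × √7 = 2.8045

δ ≈ 2.804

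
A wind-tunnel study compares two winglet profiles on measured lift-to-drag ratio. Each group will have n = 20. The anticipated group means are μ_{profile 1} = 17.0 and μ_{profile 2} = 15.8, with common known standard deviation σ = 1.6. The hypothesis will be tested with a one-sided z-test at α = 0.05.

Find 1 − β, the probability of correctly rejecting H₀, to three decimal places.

Standardized effect: d = |μ_{profile 1} − μ_{profile 2}| / σ = |17.0 − 15.8| / 1.6 = 0.7500
Noncentrality parameter: λ = d·√(n/2) = 0.7500 × √(20/2) = 2.3717
One-sided α = 0.05 → critical value z_{0.05} = 1.645.
Power = Φ(λ − 1.645) = Φ(0.727) = 0.7663.

Power ≈ 0.766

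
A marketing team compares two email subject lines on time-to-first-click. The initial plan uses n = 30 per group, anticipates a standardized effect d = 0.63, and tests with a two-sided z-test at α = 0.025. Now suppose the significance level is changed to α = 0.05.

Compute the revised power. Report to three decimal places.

δ = d·√(n/2) = 0.63 × √(30/2) = 2.4400 (unchanged). New critical value: z_{0.025} = 1.960.
Revised power = Φ(δ − 1.960) + Φ(−δ − 1.960) = Φ(0.480) + Φ(-4.400) = 0.6844 + 0.0000 = 0.6844.

Power ≈ 0.684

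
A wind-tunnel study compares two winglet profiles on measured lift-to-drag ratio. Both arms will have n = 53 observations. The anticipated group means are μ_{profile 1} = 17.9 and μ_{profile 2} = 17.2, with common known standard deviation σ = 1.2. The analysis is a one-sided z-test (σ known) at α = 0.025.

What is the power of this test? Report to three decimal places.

Standardized effect: d = |μ_{profile 1} − μ_{profile 2}| / σ = |17.9 − 17.2| / 1.2 = 0.5833
Noncentrality parameter: δ = d·√(n/2) = 0.5833 × √(53/2) = 3.0029
Critical value for a one-sided test at α = 0.025: z_α = 1.960.
Power = P(Z > 1.960 − δ) = Φ(1.043) = 0.8515.

Power ≈ 0.852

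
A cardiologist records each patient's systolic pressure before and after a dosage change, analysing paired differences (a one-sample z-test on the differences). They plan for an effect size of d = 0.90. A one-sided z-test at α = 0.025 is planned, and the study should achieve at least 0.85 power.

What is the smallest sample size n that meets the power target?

n = 12

For power 0.85 need Φ(δ − z_{0.025}) = 0.85, so δ = z_{0.025} + z_{0.15} = 1.960 + 1.036 = 2.996.
δ = d·√n ⇒ n = (δ/d)² = (2.996 / 0.90)² = 11.08.
Round up to the next whole unit.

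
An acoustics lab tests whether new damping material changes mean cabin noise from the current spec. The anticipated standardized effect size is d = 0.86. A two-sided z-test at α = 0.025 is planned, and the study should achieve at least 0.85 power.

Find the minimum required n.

For power 0.85 need Φ(δ − z_{0.0125}) = 0.85, so δ = z_{0.0125} + z_{0.15} = 2.241 + 1.036 = 3.278.
(Ignoring the negligible lower-tail rejection probability gives the usual closed-form inversion.)
δ = d·√n ⇒ n = (δ/d)² = (3.278 / 0.86)² = 14.53.
Round up to the next whole unit.

n = 15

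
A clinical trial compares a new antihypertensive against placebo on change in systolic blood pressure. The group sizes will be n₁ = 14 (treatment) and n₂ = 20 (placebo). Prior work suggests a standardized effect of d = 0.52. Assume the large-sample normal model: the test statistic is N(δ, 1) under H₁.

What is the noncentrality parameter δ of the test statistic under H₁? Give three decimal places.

δ ≈ 1.492

δ = d / √(1/n₁ + 1/n₂) = 0.52 / √(1/14 + 1/20) = 1.4923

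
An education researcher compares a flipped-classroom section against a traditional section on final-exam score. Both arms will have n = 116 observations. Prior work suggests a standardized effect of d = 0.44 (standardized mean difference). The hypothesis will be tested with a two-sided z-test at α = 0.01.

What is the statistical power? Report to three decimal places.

Power ≈ 0.781

Noncentrality parameter: δ = d·√(n/2) = 0.44 × √(116/2) = 3.3509
Two-sided α = 0.01 → critical value z_{0.005} = 2.576.
Power = Φ(δ − 2.576) + Φ(−δ − 2.576) = Φ(0.775) + Φ(-5.927) = 0.7809 + 0.0000 = 0.7809.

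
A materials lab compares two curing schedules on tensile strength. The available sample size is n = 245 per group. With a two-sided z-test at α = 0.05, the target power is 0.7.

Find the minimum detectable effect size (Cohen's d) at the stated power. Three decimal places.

d ≈ 0.224

Required noncentrality: δ = z_{0.025} + z_{0.30} = 1.960 + 0.524 = 2.484.
(Lower-tail contribution to power is negligible for δ > 0.)
δ = d·√(n/2) ⇒ d = δ/√(n/2) = 2.484/√(245/2) = 0.2245.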